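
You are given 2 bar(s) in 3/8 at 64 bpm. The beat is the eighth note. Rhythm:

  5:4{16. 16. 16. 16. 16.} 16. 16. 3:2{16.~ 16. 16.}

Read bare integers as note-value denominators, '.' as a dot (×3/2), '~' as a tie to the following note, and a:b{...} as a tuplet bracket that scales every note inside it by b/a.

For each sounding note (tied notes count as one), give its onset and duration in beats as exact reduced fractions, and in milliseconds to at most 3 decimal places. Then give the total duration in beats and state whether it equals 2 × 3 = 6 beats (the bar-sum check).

1) 0.0ms=0b +562.5ms=3/5b
2) 562.5ms=3/5b +562.5ms=3/5b
3) 1125.0ms=6/5b +562.5ms=3/5b
4) 1687.5ms=9/5b +562.5ms=3/5b
5) 2250.0ms=12/5b +562.5ms=3/5b
6) 2812.5ms=3b +703.125ms=3/4b
7) 3515.625ms=15/4b +703.125ms=3/4b
8) 4218.75ms=9/2b +937.5ms=1b
9) 5156.25ms=11/2b +468.75ms=1/2b
Σ=6b of 6 (64bpm 3/8) — PASS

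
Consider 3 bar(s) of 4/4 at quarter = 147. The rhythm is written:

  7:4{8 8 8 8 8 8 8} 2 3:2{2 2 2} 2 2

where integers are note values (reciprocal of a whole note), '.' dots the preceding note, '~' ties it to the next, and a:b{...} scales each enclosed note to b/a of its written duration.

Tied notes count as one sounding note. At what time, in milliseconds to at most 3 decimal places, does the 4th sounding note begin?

1. 0.0ms @ 0 + 116.618ms (2/7)
2. 116.618ms @ 2/7 + 116.618ms (2/7)
3. 233.236ms @ 4/7 + 116.618ms (2/7)
4. 349.854ms @ 6/7 + 116.618ms (2/7)
5. 466.472ms @ 8/7 + 116.618ms (2/7)
6. 583.09ms @ 10/7 + 116.618ms (2/7)
7. 699.708ms @ 12/7 + 116.618ms (2/7)
8. 816.327ms @ 2 + 816.327ms (2)
9. 1632.653ms @ 4 + 544.218ms (4/3)
10. 2176.871ms @ 16/3 + 544.218ms (4/3)
11. 2721.088ms @ 20/3 + 544.218ms (4/3)
12. 3265.306ms @ 8 + 816.327ms (2)
13. 4081.633ms @ 10 + 816.327ms (2)

note 4 onset = 6/7b = 349.854ms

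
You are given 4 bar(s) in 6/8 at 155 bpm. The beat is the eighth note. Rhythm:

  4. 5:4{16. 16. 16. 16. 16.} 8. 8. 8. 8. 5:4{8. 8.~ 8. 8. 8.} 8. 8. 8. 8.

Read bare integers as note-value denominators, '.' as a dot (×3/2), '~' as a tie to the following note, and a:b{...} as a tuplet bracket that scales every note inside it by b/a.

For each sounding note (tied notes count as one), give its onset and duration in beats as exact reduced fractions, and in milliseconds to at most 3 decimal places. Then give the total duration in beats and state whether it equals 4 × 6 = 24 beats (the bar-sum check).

1) 0.0ms=0b +1161.29ms=3b
2) 1161.29ms=3b +232.258ms=3/5b
3) 1393.548ms=18/5b +232.258ms=3/5b
4) 1625.806ms=21/5b +232.258ms=3/5b
5) 1858.065ms=24/5b +232.258ms=3/5b
6) 2090.323ms=27/5b +232.258ms=3/5b
7) 2322.581ms=6b +580.645ms=3/2b
8) 2903.226ms=15/2b +580.645ms=3/2b
9) 3483.871ms=9b +580.645ms=3/2b
10) 4064.516ms=21/2b +580.645ms=3/2b
11) 4645.161ms=12b +464.516ms=6/5b
12) 5109.677ms=66/5b +929.032ms=12/5b
13) 6038.71ms=78/5b +464.516ms=6/5b
14) 6503.226ms=84/5b +464.516ms=6/5b
15) 6967.742ms=18b +580.645ms=3/2b
16) 7548.387ms=39/2b +580.645ms=3/2b
17) 8129.032ms=21b +580.645ms=3/2b
18) 8709.677ms=45/2b +580.645ms=3/2b
Σ=24b of 24 (155bpm 6/8) — PASS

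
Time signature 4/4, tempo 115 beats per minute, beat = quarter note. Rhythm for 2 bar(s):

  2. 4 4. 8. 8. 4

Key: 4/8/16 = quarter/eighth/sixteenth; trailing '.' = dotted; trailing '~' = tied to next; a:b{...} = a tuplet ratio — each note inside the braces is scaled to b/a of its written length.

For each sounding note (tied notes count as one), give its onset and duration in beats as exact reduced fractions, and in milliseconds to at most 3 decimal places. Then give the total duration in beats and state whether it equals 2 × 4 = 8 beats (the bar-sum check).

1) 0.0ms=0b +1565.217ms=3b
2) 1565.217ms=3b +521.739ms=1b
3) 2086.957ms=4b +782.609ms=3/2b
4) 2869.565ms=11/2b +391.304ms=3/4b
5) 3260.87ms=25/4b +391.304ms=3/4b
6) 3652.174ms=7b +521.739ms=1b
Σ=8b of 8 (115bpm 4/4) — PASS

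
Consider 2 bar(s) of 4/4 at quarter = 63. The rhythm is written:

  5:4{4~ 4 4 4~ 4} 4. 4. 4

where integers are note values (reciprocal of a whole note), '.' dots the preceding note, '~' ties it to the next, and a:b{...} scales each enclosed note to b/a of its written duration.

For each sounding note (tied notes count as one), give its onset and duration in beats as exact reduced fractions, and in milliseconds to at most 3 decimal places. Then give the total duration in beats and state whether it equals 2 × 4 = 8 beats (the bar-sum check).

1) 0.0ms=0b +1523.81ms=8/5b
2) 1523.81ms=8/5b +761.905ms=4/5b
3) 2285.714ms=12/5b +1523.81ms=8/5b
4) 3809.524ms=4b +1428.571ms=3/2b
5) 5238.095ms=11/2b +1428.571ms=3/2b
6) 6666.667ms=7b +952.381ms=1b
Σ=8b of 8 (63bpm 4/4) — PASS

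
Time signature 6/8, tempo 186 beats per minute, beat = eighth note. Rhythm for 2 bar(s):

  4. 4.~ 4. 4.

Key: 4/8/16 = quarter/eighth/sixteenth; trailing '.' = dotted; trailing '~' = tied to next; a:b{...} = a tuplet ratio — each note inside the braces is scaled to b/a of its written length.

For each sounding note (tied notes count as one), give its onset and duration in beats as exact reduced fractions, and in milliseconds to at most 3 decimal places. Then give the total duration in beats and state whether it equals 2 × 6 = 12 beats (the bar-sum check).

1) 0.0ms=0b +967.742ms=3b
2) 967.742ms=3b +1935.484ms=6b
3) 2903.226ms=9b +967.742ms=3b
Σ=12b of 12 (186bpm 6/8) — PASS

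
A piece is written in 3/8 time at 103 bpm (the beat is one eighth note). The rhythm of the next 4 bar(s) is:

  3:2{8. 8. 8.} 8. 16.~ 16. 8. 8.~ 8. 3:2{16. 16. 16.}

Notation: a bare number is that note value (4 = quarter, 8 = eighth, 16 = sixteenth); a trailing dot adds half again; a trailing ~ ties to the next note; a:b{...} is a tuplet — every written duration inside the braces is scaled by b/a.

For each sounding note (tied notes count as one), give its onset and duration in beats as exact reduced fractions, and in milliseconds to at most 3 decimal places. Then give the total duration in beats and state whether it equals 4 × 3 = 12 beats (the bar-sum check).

1) 0.0ms=0b +582.524ms=1b
2) 582.524ms=1b +582.524ms=1b
3) 1165.049ms=2b +582.524ms=1b
4) 1747.573ms=3b +873.786ms=3/2b
5) 2621.359ms=9/2b +873.786ms=3/2b
6) 3495.146ms=6b +873.786ms=3/2b
7) 4368.932ms=15/2b +1747.573ms=3b
8) 6116.505ms=21/2b +291.262ms=1/2b
9) 6407.767ms=11b +291.262ms=1/2b
10) 6699.029ms=23/2b +291.262ms=1/2b
Σ=12b of 12 (103bpm 3/8) — PASS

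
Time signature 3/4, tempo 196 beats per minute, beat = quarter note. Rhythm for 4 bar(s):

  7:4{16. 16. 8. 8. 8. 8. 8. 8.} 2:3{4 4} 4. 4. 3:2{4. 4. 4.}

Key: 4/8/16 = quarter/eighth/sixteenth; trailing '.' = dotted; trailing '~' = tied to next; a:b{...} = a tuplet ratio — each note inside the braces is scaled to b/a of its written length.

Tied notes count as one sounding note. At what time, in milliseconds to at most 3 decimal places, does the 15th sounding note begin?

1. 0.0ms @ 0 + 65.598ms (3/14)
2. 65.598ms @ 3/14 + 65.598ms (3/14)
3. 131.195ms @ 3/7 + 131.195ms (3/7)
4. 262.391ms @ 6/7 + 131.195ms (3/7)
5. 393.586ms @ 9/7 + 131.195ms (3/7)
6. 524.781ms @ 12/7 + 131.195ms (3/7)
7. 655.977ms @ 15/7 + 131.195ms (3/7)
8. 787.172ms @ 18/7 + 131.195ms (3/7)
9. 918.367ms @ 3 + 459.184ms (3/2)
10. 1377.551ms @ 9/2 + 459.184ms (3/2)
11. 1836.735ms @ 6 + 459.184ms (3/2)
12. 2295.918ms @ 15/2 + 459.184ms (3/2)
13. 2755.102ms @ 9 + 306.122ms (1)
14. 3061.224ms @ 10 + 306.122ms (1)
15. 3367.347ms @ 11 + 306.122ms (1)

note 15 onset = 11b = 3367.347ms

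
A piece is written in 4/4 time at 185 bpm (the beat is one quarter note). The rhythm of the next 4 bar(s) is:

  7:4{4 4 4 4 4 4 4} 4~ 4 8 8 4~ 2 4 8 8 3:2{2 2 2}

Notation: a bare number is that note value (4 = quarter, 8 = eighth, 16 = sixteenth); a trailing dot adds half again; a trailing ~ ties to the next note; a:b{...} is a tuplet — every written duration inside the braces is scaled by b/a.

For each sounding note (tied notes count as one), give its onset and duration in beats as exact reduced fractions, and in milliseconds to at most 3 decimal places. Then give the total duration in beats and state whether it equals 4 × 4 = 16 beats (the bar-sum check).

1) 0.0ms=0b +185.328ms=4/7b
2) 185.328ms=4/7b +185.328ms=4/7b
3) 370.656ms=8/7b +185.328ms=4/7b
4) 555.985ms=12/7b +185.328ms=4/7b
5) 741.313ms=16/7b +185.328ms=4/7b
6) 926.641ms=20/7b +185.328ms=4/7b
7) 1111.969ms=24/7b +185.328ms=4/7b
8) 1297.297ms=4b +648.649ms=2b
9) 1945.946ms=6b +162.162ms=1/2b
10) 2108.108ms=13/2b +162.162ms=1/2b
11) 2270.27ms=7b +972.973ms=3b
12) 3243.243ms=10b +324.324ms=1b
13) 3567.568ms=11b +162.162ms=1/2b
14) 3729.73ms=23/2b +162.162ms=1/2b
15) 3891.892ms=12b +432.432ms=4/3b
16) 4324.324ms=40/3b +432.432ms=4/3b
17) 4756.757ms=44/3b +432.432ms=4/3b
Σ=16b of 16 (185bpm 4/4) — PASS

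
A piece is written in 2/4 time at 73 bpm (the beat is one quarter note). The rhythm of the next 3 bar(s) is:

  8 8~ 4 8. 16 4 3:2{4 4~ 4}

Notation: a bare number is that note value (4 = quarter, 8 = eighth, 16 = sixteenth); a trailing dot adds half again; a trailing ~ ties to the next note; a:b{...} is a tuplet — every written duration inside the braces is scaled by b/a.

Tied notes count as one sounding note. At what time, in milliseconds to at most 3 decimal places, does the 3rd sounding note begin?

1. 0.0ms @ 0 + 410.959ms (1/2)
2. 410.959ms @ 1/2 + 1232.877ms (3/2)
3. 1643.836ms @ 2 + 616.438ms (3/4)
4. 2260.274ms @ 11/4 + 205.479ms (1/4)
5. 2465.753ms @ 3 + 821.918ms (1)
6. 3287.671ms @ 4 + 547.945ms (2/3)
7. 3835.616ms @ 14/3 + 1095.89ms (4/3)

note 3 onset = 2b = 1643.836ms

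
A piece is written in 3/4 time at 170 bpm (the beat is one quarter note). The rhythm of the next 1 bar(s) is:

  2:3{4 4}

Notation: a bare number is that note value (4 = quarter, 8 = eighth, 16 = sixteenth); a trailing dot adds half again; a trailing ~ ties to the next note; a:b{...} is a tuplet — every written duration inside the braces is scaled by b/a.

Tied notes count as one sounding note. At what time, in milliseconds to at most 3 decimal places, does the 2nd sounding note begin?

1. 0.0ms @ 0 + 529.412ms (3/2)
2. 529.412ms @ 3/2 + 529.412ms (3/2)

note 2 onset = 3/2b = 529.412ms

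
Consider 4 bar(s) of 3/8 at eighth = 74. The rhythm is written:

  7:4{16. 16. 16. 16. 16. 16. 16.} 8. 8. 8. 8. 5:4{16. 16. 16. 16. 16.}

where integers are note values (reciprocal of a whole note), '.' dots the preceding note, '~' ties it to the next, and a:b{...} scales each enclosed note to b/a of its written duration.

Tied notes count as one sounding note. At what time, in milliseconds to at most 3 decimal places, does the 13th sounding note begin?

note 13 onset = 48/5b = 7783.784ms

1. 0.0ms @ 0 + 347.49ms (3/7)
2. 347.49ms @ 3/7 + 347.49ms (3/7)
3. 694.981ms @ 6/7 + 347.49ms (3/7)
4. 1042.471ms @ 9/7 + 347.49ms (3/7)
5. 1389.961ms @ 12/7 + 347.49ms (3/7)
6. 1737.452ms @ 15/7 + 347.49ms (3/7)
7. 2084.942ms @ 18/7 + 347.49ms (3/7)
8. 2432.432ms @ 3 + 1216.216ms (3/2)
9. 3648.649ms @ 9/2 + 1216.216ms (3/2)
10. 4864.865ms @ 6 + 1216.216ms (3/2)
11. 6081.081ms @ 15/2 + 1216.216ms (3/2)
12. 7297.297ms @ 9 + 486.486ms (3/5)
13. 7783.784ms @ 48/5 + 486.486ms (3/5)
14. 8270.27ms @ 51/5 + 486.486ms (3/5)
15. 8756.757ms @ 54/5 + 486.486ms (3/5)
16. 9243.243ms @ 57/5 + 486.486ms (3/5)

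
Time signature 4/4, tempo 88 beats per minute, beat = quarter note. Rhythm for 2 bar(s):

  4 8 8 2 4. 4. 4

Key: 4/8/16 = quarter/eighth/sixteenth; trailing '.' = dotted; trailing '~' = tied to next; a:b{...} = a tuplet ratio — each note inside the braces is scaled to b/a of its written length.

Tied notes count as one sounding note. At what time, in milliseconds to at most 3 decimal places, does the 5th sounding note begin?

1. 0.0ms @ 0 + 681.818ms (1)
2. 681.818ms @ 1 + 340.909ms (1/2)
3. 1022.727ms @ 3/2 + 340.909ms (1/2)
4. 1363.636ms @ 2 + 1363.636ms (2)
5. 2727.273ms @ 4 + 1022.727ms (3/2)
6. 3750.0ms @ 11/2 + 1022.727ms (3/2)
7. 4772.727ms @ 7 + 681.818ms (1)

note 5 onset = 4b = 2727.273ms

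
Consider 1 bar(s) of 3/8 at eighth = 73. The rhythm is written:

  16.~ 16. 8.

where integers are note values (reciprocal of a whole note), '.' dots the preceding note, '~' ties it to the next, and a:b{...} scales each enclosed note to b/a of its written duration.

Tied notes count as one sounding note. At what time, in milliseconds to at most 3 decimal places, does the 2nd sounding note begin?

1. 0.0ms @ 0 + 1232.877ms (3/2)
2. 1232.877ms @ 3/2 + 1232.877ms (3/2)

note 2 onset = 3/2b = 1232.877ms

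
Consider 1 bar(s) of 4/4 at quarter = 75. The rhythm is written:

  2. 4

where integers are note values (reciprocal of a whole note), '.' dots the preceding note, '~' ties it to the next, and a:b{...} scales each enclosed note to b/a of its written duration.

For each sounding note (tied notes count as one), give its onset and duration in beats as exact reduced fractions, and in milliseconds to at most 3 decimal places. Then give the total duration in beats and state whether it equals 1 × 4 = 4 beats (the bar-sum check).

1) 0.0ms=0b +2400.0ms=3b
2) 2400.0ms=3b +800.0ms=1b
Σ=4b of 4 (75bpm 4/4) — PASS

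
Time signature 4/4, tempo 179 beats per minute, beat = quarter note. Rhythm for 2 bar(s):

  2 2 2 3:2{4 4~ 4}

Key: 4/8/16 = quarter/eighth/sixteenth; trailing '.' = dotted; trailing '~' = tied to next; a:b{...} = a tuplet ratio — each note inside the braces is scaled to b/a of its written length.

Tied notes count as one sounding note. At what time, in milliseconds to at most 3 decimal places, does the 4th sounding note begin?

1. 0.0ms @ 0 + 670.391ms (2)
2. 670.391ms @ 2 + 670.391ms (2)
3. 1340.782ms @ 4 + 670.391ms (2)
4. 2011.173ms @ 6 + 223.464ms (2/3)
5. 2234.637ms @ 20/3 + 446.927ms (4/3)

note 4 onset = 6b = 2011.173ms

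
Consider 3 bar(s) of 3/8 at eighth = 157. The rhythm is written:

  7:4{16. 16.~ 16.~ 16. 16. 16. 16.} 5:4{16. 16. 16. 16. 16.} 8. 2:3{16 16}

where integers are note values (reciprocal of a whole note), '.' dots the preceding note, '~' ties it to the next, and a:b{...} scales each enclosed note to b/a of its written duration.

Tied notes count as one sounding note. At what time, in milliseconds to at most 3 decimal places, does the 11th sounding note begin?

note 11 onset = 6b = 2292.994ms

1. 0.0ms @ 0 + 163.785ms (3/7)
2. 163.785ms @ 3/7 + 491.356ms (9/7)
3. 655.141ms @ 12/7 + 163.785ms (3/7)
4. 818.926ms @ 15/7 + 163.785ms (3/7)
5. 982.712ms @ 18/7 + 163.785ms (3/7)
6. 1146.497ms @ 3 + 229.299ms (3/5)
7. 1375.796ms @ 18/5 + 229.299ms (3/5)
8. 1605.096ms @ 21/5 + 229.299ms (3/5)
9. 1834.395ms @ 24/5 + 229.299ms (3/5)
10. 2063.694ms @ 27/5 + 229.299ms (3/5)
11. 2292.994ms @ 6 + 573.248ms (3/2)
12. 2866.242ms @ 15/2 + 286.624ms (3/4)
13. 3152.866ms @ 33/4 + 286.624ms (3/4)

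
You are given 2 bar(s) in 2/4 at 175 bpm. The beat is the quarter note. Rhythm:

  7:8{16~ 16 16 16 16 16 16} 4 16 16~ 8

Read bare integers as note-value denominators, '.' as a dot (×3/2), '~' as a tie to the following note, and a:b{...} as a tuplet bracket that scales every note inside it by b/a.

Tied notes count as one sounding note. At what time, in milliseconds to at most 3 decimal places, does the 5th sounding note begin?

1. 0.0ms @ 0 + 195.918ms (4/7)
2. 195.918ms @ 4/7 + 97.959ms (2/7)
3. 293.878ms @ 6/7 + 97.959ms (2/7)
4. 391.837ms @ 8/7 + 97.959ms (2/7)
5. 489.796ms @ 10/7 + 97.959ms (2/7)
6. 587.755ms @ 12/7 + 97.959ms (2/7)
7. 685.714ms @ 2 + 342.857ms (1)
8. 1028.571ms @ 3 + 85.714ms (1/4)
9. 1114.286ms @ 13/4 + 257.143ms (3/4)

note 5 onset = 10/7b = 489.796ms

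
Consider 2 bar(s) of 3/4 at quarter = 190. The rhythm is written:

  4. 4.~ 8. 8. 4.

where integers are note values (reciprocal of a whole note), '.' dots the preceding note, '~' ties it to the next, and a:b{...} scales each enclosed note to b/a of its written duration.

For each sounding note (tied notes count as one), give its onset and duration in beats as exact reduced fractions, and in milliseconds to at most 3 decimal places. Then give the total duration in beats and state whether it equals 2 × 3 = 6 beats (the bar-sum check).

1) 0.0ms=0b +473.684ms=3/2b
2) 473.684ms=3/2b +710.526ms=9/4b
3) 1184.211ms=15/4b +236.842ms=3/4b
4) 1421.053ms=9/2b +473.684ms=3/2b
Σ=6b of 6 (190bpm 3/4) — PASS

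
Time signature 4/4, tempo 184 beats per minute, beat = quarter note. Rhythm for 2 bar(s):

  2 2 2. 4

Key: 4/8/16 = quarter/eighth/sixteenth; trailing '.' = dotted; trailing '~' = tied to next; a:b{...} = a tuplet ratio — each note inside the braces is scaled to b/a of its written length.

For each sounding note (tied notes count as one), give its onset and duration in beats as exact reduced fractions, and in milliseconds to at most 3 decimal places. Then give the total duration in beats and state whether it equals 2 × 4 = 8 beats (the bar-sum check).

1) 0.0ms=0b +652.174ms=2b
2) 652.174ms=2b +652.174ms=2b
3) 1304.348ms=4b +978.261ms=3b
4) 2282.609ms=7b +326.087ms=1b
Σ=8b of 8 (184bpm 4/4) — PASS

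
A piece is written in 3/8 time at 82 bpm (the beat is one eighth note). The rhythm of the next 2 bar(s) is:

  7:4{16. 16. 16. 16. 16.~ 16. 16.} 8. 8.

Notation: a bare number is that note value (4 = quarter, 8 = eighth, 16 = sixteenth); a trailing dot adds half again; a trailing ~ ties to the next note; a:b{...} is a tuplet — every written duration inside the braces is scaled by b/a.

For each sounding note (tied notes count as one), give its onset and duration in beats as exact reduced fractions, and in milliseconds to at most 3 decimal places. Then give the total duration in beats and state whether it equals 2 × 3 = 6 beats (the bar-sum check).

1) 0.0ms=0b +313.589ms=3/7b
2) 313.589ms=3/7b +313.589ms=3/7b
3) 627.178ms=6/7b +313.589ms=3/7b
4) 940.767ms=9/7b +313.589ms=3/7b
5) 1254.355ms=12/7b +627.178ms=6/7b
6) 1881.533ms=18/7b +313.589ms=3/7b
7) 2195.122ms=3b +1097.561ms=3/2b
8) 3292.683ms=9/2b +1097.561ms=3/2b
Σ=6b of 6 (82bpm 3/8) — PASS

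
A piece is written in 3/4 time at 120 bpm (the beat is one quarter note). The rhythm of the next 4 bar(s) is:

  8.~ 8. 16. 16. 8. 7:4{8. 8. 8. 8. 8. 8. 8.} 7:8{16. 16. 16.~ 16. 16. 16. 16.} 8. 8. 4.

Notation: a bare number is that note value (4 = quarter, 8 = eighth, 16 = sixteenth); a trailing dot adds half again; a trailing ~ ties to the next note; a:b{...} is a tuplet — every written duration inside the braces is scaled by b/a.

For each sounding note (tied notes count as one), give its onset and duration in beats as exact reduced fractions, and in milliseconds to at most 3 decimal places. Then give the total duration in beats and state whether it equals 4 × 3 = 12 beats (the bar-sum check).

1) 0.0ms=0b +750.0ms=3/2b
2) 750.0ms=3/2b +187.5ms=3/8b
3) 937.5ms=15/8b +187.5ms=3/8b
4) 1125.0ms=9/4b +375.0ms=3/4b
5) 1500.0ms=3b +214.286ms=3/7b
6) 1714.286ms=24/7b +214.286ms=3/7b
7) 1928.571ms=27/7b +214.286ms=3/7b
8) 2142.857ms=30/7b +214.286ms=3/7b
9) 2357.143ms=33/7b +214.286ms=3/7b
10) 2571.429ms=36/7b +214.286ms=3/7b
11) 2785.714ms=39/7b +214.286ms=3/7b
12) 3000.0ms=6b +214.286ms=3/7b
13) 3214.286ms=45/7b +214.286ms=3/7b
14) 3428.571ms=48/7b +428.571ms=6/7b
15) 3857.143ms=54/7b +214.286ms=3/7b
16) 4071.429ms=57/7b +214.286ms=3/7b
17) 4285.714ms=60/7b +214.286ms=3/7b
18) 4500.0ms=9b +375.0ms=3/4b
19) 4875.0ms=39/4b +375.0ms=3/4b
20) 5250.0ms=21/2b +750.0ms=3/2b
Σ=12b of 12 (120bpm 3/4) — PASS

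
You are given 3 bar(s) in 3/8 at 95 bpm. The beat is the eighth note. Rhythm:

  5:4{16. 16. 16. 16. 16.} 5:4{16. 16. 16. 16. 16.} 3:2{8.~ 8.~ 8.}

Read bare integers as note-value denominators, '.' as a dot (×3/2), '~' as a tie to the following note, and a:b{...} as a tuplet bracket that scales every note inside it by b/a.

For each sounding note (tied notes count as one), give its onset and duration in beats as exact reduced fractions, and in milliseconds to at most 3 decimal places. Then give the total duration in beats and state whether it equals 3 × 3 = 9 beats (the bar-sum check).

1) 0.0ms=0b +378.947ms=3/5b
2) 378.947ms=3/5b +378.947ms=3/5b
3) 757.895ms=6/5b +378.947ms=3/5b
4) 1136.842ms=9/5b +378.947ms=3/5b
5) 1515.789ms=12/5b +378.947ms=3/5b
6) 1894.737ms=3b +378.947ms=3/5b
7) 2273.684ms=18/5b +378.947ms=3/5b
8) 2652.632ms=21/5b +378.947ms=3/5b
9) 3031.579ms=24/5b +378.947ms=3/5b
10) 3410.526ms=27/5b +378.947ms=3/5b
11) 3789.474ms=6b +1894.737ms=3b
Σ=9b of 9 (95bpm 3/8) — PASS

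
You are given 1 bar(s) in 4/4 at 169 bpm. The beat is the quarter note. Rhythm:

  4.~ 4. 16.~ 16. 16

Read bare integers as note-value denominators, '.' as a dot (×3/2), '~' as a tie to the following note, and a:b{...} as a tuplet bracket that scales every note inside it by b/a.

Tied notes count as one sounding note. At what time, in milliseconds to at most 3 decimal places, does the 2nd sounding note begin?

1. 0.0ms @ 0 + 1065.089ms (3)
2. 1065.089ms @ 3 + 266.272ms (3/4)
3. 1331.361ms @ 15/4 + 88.757ms (1/4)

note 2 onset = 3b = 1065.089ms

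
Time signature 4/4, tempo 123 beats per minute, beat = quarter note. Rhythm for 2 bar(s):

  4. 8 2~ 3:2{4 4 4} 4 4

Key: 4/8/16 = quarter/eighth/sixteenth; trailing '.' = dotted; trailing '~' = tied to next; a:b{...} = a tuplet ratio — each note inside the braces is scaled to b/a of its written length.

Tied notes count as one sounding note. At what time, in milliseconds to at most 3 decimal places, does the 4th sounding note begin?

note 4 onset = 14/3b = 2276.423ms

1. 0.0ms @ 0 + 731.707ms (3/2)
2. 731.707ms @ 3/2 + 243.902ms (1/2)
3. 975.61ms @ 2 + 1300.813ms (8/3)
4. 2276.423ms @ 14/3 + 325.203ms (2/3)
5. 2601.626ms @ 16/3 + 325.203ms (2/3)
6. 2926.829ms @ 6 + 487.805ms (1)
7. 3414.634ms @ 7 + 487.805ms (1)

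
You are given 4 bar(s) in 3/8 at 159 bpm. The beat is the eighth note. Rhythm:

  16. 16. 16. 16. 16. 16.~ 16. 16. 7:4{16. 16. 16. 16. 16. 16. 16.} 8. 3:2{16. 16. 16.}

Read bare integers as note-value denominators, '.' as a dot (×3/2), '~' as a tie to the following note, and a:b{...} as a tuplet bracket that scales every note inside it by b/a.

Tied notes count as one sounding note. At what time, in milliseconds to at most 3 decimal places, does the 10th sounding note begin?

note 10 onset = 48/7b = 2587.601ms

1. 0.0ms @ 0 + 283.019ms (3/4)
2. 283.019ms @ 3/4 + 283.019ms (3/4)
3. 566.038ms @ 3/2 + 283.019ms (3/4)
4. 849.057ms @ 9/4 + 283.019ms (3/4)
5. 1132.075ms @ 3 + 283.019ms (3/4)
6. 1415.094ms @ 15/4 + 566.038ms (3/2)
7. 1981.132ms @ 21/4 + 283.019ms (3/4)
8. 2264.151ms @ 6 + 161.725ms (3/7)
9. 2425.876ms @ 45/7 + 161.725ms (3/7)
10. 2587.601ms @ 48/7 + 161.725ms (3/7)
11. 2749.326ms @ 51/7 + 161.725ms (3/7)
12. 2911.051ms @ 54/7 + 161.725ms (3/7)
13. 3072.776ms @ 57/7 + 161.725ms (3/7)
14. 3234.501ms @ 60/7 + 161.725ms (3/7)
15. 3396.226ms @ 9 + 566.038ms (3/2)
16. 3962.264ms @ 21/2 + 188.679ms (1/2)
17. 4150.943ms @ 11 + 188.679ms (1/2)
18. 4339.623ms @ 23/2 + 188.679ms (1/2)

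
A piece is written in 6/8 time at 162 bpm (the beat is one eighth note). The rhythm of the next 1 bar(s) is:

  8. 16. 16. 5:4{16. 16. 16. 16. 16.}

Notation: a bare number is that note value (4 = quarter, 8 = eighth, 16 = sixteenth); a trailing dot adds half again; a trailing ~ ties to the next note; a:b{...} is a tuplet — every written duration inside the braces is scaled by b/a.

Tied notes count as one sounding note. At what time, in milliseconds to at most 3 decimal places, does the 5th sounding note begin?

note 5 onset = 18/5b = 1333.333ms

1. 0.0ms @ 0 + 555.556ms (3/2)
2. 555.556ms @ 3/2 + 277.778ms (3/4)
3. 833.333ms @ 9/4 + 277.778ms (3/4)
4. 1111.111ms @ 3 + 222.222ms (3/5)
5. 1333.333ms @ 18/5 + 222.222ms (3/5)
6. 1555.556ms @ 21/5 + 222.222ms (3/5)
7. 1777.778ms @ 24/5 + 222.222ms (3/5)
8. 2000.0ms @ 27/5 + 222.222ms (3/5)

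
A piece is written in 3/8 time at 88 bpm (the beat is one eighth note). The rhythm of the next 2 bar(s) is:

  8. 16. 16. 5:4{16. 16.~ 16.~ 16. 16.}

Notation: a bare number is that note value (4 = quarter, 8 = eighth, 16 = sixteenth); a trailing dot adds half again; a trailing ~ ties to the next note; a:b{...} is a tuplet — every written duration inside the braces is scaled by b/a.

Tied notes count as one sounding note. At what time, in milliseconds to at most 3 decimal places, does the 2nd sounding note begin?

1. 0.0ms @ 0 + 1022.727ms (3/2)
2. 1022.727ms @ 3/2 + 511.364ms (3/4)
3. 1534.091ms @ 9/4 + 511.364ms (3/4)
4. 2045.455ms @ 3 + 409.091ms (3/5)
5. 2454.545ms @ 18/5 + 1227.273ms (9/5)
6. 3681.818ms @ 27/5 + 409.091ms (3/5)

note 2 onset = 3/2b = 1022.727ms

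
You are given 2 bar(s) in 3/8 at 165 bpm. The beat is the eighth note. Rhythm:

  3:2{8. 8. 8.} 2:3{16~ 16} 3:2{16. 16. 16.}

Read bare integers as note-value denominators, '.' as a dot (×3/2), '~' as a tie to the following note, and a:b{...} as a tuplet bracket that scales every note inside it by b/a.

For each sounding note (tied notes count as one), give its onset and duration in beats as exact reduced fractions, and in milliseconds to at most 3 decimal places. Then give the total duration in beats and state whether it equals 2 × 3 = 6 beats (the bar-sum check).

1) 0.0ms=0b +363.636ms=1b
2) 363.636ms=1b +363.636ms=1b
3) 727.273ms=2b +363.636ms=1b
4) 1090.909ms=3b +545.455ms=3/2b
5) 1636.364ms=9/2b +181.818ms=1/2b
6) 1818.182ms=5b +181.818ms=1/2b
7) 2000.0ms=11/2b +181.818ms=1/2b
Σ=6b of 6 (165bpm 3/8) — PASS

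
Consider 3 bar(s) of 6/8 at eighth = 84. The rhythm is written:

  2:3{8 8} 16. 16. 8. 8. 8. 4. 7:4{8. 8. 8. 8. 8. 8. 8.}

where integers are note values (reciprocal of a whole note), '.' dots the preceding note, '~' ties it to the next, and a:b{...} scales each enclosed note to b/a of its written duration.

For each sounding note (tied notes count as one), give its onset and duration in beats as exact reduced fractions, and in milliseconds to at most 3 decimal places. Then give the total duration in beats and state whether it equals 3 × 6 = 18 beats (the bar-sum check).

1) 0.0ms=0b +1071.429ms=3/2b
2) 1071.429ms=3/2b +1071.429ms=3/2b
3) 2142.857ms=3b +535.714ms=3/4b
4) 2678.571ms=15/4b +535.714ms=3/4b
5) 3214.286ms=9/2b +1071.429ms=3/2b
6) 4285.714ms=6b +1071.429ms=3/2b
7) 5357.143ms=15/2b +1071.429ms=3/2b
8) 6428.571ms=9b +2142.857ms=3b
9) 8571.429ms=12b +612.245ms=6/7b
10) 9183.673ms=90/7b +612.245ms=6/7b
11) 9795.918ms=96/7b +612.245ms=6/7b
12) 10408.163ms=102/7b +612.245ms=6/7b
13) 11020.408ms=108/7b +612.245ms=6/7b
14) 11632.653ms=114/7b +612.245ms=6/7b
15) 12244.898ms=120/7b +612.245ms=6/7b
Σ=18b of 18 (84bpm 6/8) — PASS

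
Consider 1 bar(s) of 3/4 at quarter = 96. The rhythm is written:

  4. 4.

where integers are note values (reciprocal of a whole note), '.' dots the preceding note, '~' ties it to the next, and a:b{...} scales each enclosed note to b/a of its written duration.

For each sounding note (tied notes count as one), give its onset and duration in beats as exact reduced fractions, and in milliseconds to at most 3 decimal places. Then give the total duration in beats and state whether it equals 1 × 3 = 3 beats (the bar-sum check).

1) 0.0ms=0b +937.5ms=3/2b
2) 937.5ms=3/2b +937.5ms=3/2b
Σ=3b of 3 (96bpm 3/4) — PASS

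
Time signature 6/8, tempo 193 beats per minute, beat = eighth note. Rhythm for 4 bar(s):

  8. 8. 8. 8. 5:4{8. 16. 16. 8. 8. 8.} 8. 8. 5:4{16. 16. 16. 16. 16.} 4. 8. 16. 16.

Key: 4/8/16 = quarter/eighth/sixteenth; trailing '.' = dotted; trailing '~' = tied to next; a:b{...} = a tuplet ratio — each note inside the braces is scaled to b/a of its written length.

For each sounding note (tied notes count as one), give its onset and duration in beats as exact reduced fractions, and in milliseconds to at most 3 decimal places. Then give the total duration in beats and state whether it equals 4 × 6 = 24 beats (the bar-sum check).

1) 0.0ms=0b +466.321ms=3/2b
2) 466.321ms=3/2b +466.321ms=3/2b
3) 932.642ms=3b +466.321ms=3/2b
4) 1398.964ms=9/2b +466.321ms=3/2b
5) 1865.285ms=6b +373.057ms=6/5b
6) 2238.342ms=36/5b +186.528ms=3/5b
7) 2424.87ms=39/5b +186.528ms=3/5b
8) 2611.399ms=42/5b +373.057ms=6/5b
9) 2984.456ms=48/5b +373.057ms=6/5b
10) 3357.513ms=54/5b +373.057ms=6/5b
11) 3730.57ms=12b +466.321ms=3/2b
12) 4196.891ms=27/2b +466.321ms=3/2b
13) 4663.212ms=15b +186.528ms=3/5b
14) 4849.741ms=78/5b +186.528ms=3/5b
15) 5036.269ms=81/5b +186.528ms=3/5b
16) 5222.798ms=84/5b +186.528ms=3/5b
17) 5409.326ms=87/5b +186.528ms=3/5b
18) 5595.855ms=18b +932.642ms=3b
19) 6528.497ms=21b +466.321ms=3/2b
20) 6994.819ms=45/2b +233.161ms=3/4b
21) 7227.979ms=93/4b +233.161ms=3/4b
Σ=24b of 24 (193bpm 6/8) — PASS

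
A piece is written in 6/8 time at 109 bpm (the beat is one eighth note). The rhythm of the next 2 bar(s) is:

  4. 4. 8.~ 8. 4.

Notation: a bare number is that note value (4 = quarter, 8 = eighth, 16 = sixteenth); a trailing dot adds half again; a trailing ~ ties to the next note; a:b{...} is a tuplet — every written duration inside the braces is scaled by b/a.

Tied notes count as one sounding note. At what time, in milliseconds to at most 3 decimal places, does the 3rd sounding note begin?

note 3 onset = 6b = 3302.752ms

1. 0.0ms @ 0 + 1651.376ms (3)
2. 1651.376ms @ 3 + 1651.376ms (3)
3. 3302.752ms @ 6 + 1651.376ms (3)
4. 4954.128ms @ 9 + 1651.376ms (3)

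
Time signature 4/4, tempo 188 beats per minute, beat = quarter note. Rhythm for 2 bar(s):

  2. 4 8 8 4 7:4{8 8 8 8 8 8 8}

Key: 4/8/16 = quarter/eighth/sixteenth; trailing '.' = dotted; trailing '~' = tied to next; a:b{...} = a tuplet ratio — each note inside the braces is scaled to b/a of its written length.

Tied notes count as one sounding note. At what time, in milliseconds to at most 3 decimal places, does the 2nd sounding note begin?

note 2 onset = 3b = 957.447ms

1. 0.0ms @ 0 + 957.447ms (3)
2. 957.447ms @ 3 + 319.149ms (1)
3. 1276.596ms @ 4 + 159.574ms (1/2)
4. 1436.17ms @ 9/2 + 159.574ms (1/2)
5. 1595.745ms @ 5 + 319.149ms (1)
6. 1914.894ms @ 6 + 91.185ms (2/7)
7. 2006.079ms @ 44/7 + 91.185ms (2/7)
8. 2097.264ms @ 46/7 + 91.185ms (2/7)
9. 2188.45ms @ 48/7 + 91.185ms (2/7)
10. 2279.635ms @ 50/7 + 91.185ms (2/7)
11. 2370.821ms @ 52/7 + 91.185ms (2/7)
12. 2462.006ms @ 54/7 + 91.185ms (2/7)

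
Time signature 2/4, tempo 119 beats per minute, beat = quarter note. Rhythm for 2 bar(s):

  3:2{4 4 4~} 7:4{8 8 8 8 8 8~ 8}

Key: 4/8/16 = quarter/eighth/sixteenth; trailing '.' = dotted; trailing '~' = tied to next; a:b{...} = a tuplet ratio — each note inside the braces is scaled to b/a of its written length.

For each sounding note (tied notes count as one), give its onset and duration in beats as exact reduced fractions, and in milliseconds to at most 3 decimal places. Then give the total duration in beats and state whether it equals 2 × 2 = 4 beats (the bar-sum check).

1) 0.0ms=0b +336.134ms=2/3b
2) 336.134ms=2/3b +336.134ms=2/3b
3) 672.269ms=4/3b +480.192ms=20/21b
4) 1152.461ms=16/7b +144.058ms=2/7b
5) 1296.519ms=18/7b +144.058ms=2/7b
6) 1440.576ms=20/7b +144.058ms=2/7b
7) 1584.634ms=22/7b +144.058ms=2/7b
8) 1728.691ms=24/7b +288.115ms=4/7b
Σ=4b of 4 (119bpm 2/4) — PASS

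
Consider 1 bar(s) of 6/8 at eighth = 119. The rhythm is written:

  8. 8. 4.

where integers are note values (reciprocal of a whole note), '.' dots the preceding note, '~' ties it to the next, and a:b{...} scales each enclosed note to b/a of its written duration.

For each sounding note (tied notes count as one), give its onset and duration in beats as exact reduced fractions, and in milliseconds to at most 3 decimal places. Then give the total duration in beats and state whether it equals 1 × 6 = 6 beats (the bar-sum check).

1) 0.0ms=0b +756.303ms=3/2b
2) 756.303ms=3/2b +756.303ms=3/2b
3) 1512.605ms=3b +1512.605ms=3b
Σ=6b of 6 (119bpm 6/8) — PASS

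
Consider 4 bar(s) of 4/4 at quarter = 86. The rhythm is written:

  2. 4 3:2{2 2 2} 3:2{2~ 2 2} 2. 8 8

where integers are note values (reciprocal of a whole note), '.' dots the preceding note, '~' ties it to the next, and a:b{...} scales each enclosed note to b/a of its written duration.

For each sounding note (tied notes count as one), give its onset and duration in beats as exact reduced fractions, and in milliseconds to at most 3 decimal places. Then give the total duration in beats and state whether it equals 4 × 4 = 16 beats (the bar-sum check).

1) 0.0ms=0b +2093.023ms=3b
2) 2093.023ms=3b +697.674ms=1b
3) 2790.698ms=4b +930.233ms=4/3b
4) 3720.93ms=16/3b +930.233ms=4/3b
5) 4651.163ms=20/3b +930.233ms=4/3b
6) 5581.395ms=8b +1860.465ms=8/3b
7) 7441.86ms=32/3b +930.233ms=4/3b
8) 8372.093ms=12b +2093.023ms=3b
9) 10465.116ms=15b +348.837ms=1/2b
10) 10813.953ms=31/2b +348.837ms=1/2b
Σ=16b of 16 (86bpm 4/4) — PASS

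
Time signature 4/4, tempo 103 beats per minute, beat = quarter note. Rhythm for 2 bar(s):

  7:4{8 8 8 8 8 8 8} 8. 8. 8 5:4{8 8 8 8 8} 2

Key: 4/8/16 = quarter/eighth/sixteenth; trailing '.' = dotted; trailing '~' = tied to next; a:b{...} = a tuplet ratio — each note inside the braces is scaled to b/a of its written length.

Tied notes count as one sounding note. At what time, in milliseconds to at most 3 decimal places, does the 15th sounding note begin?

1. 0.0ms @ 0 + 166.436ms (2/7)
2. 166.436ms @ 2/7 + 166.436ms (2/7)
3. 332.871ms @ 4/7 + 166.436ms (2/7)
4. 499.307ms @ 6/7 + 166.436ms (2/7)
5. 665.742ms @ 8/7 + 166.436ms (2/7)
6. 832.178ms @ 10/7 + 166.436ms (2/7)
7. 998.613ms @ 12/7 + 166.436ms (2/7)
8. 1165.049ms @ 2 + 436.893ms (3/4)
9. 1601.942ms @ 11/4 + 436.893ms (3/4)
10. 2038.835ms @ 7/2 + 291.262ms (1/2)
11. 2330.097ms @ 4 + 233.01ms (2/5)
12. 2563.107ms @ 22/5 + 233.01ms (2/5)
13. 2796.117ms @ 24/5 + 233.01ms (2/5)
14. 3029.126ms @ 26/5 + 233.01ms (2/5)
15. 3262.136ms @ 28/5 + 233.01ms (2/5)
16. 3495.146ms @ 6 + 1165.049ms (2)

note 15 onset = 28/5b = 3262.136ms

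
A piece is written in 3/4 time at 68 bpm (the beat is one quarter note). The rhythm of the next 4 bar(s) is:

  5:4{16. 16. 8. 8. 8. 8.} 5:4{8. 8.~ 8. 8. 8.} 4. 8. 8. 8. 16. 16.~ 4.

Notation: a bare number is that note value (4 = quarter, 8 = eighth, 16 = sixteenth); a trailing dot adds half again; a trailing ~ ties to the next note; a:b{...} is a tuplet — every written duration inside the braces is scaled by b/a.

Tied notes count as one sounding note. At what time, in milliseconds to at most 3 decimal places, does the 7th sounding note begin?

1. 0.0ms @ 0 + 264.706ms (3/10)
2. 264.706ms @ 3/10 + 264.706ms (3/10)
3. 529.412ms @ 3/5 + 529.412ms (3/5)
4. 1058.824ms @ 6/5 + 529.412ms (3/5)
5. 1588.235ms @ 9/5 + 529.412ms (3/5)
6. 2117.647ms @ 12/5 + 529.412ms (3/5)
7. 2647.059ms @ 3 + 529.412ms (3/5)
8. 3176.471ms @ 18/5 + 1058.824ms (6/5)
9. 4235.294ms @ 24/5 + 529.412ms (3/5)
10. 4764.706ms @ 27/5 + 529.412ms (3/5)
11. 5294.118ms @ 6 + 1323.529ms (3/2)
12. 6617.647ms @ 15/2 + 661.765ms (3/4)
13. 7279.412ms @ 33/4 + 661.765ms (3/4)
14. 7941.176ms @ 9 + 661.765ms (3/4)
15. 8602.941ms @ 39/4 + 330.882ms (3/8)
16. 8933.824ms @ 81/8 + 1654.412ms (15/8)

note 7 onset = 3b = 2647.059ms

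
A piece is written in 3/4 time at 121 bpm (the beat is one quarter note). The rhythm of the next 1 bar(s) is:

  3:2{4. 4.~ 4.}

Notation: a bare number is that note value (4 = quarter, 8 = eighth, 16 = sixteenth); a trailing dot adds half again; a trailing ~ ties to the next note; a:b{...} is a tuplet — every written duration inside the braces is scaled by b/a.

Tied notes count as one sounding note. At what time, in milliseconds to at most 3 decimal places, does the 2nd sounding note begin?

1. 0.0ms @ 0 + 495.868ms (1)
2. 495.868ms @ 1 + 991.736ms (2)

note 2 onset = 1b = 495.868ms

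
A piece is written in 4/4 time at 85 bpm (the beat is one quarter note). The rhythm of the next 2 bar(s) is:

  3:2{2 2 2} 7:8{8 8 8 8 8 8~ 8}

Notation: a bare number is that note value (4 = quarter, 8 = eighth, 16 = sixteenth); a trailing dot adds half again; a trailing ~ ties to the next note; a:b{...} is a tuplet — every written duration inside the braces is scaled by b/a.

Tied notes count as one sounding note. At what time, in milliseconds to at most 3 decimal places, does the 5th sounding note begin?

note 5 onset = 32/7b = 3226.891ms

1. 0.0ms @ 0 + 941.176ms (4/3)
2. 941.176ms @ 4/3 + 941.176ms (4/3)
3. 1882.353ms @ 8/3 + 941.176ms (4/3)
4. 2823.529ms @ 4 + 403.361ms (4/7)
5. 3226.891ms @ 32/7 + 403.361ms (4/7)
6. 3630.252ms @ 36/7 + 403.361ms (4/7)
7. 4033.613ms @ 40/7 + 403.361ms (4/7)
8. 4436.975ms @ 44/7 + 403.361ms (4/7)
9. 4840.336ms @ 48/7 + 806.723ms (8/7)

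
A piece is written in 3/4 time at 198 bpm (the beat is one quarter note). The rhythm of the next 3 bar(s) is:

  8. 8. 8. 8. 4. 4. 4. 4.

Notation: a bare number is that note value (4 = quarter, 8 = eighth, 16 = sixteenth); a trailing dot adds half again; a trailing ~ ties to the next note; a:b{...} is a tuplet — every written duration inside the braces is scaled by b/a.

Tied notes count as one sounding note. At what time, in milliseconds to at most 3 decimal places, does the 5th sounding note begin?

1. 0.0ms @ 0 + 227.273ms (3/4)
2. 227.273ms @ 3/4 + 227.273ms (3/4)
3. 454.545ms @ 3/2 + 227.273ms (3/4)
4. 681.818ms @ 9/4 + 227.273ms (3/4)
5. 909.091ms @ 3 + 454.545ms (3/2)
6. 1363.636ms @ 9/2 + 454.545ms (3/2)
7. 1818.182ms @ 6 + 454.545ms (3/2)
8. 2272.727ms @ 15/2 + 454.545ms (3/2)

note 5 onset = 3b = 909.091ms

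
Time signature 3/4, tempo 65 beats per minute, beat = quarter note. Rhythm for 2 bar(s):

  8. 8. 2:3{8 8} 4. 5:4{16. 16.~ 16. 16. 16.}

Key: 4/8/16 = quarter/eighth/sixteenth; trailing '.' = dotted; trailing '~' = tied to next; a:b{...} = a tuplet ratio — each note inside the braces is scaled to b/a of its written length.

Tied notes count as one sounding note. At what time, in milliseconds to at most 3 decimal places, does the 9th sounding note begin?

1. 0.0ms @ 0 + 692.308ms (3/4)
2. 692.308ms @ 3/4 + 692.308ms (3/4)
3. 1384.615ms @ 3/2 + 692.308ms (3/4)
4. 2076.923ms @ 9/4 + 692.308ms (3/4)
5. 2769.231ms @ 3 + 1384.615ms (3/2)
6. 4153.846ms @ 9/2 + 276.923ms (3/10)
7. 4430.769ms @ 24/5 + 553.846ms (3/5)
8. 4984.615ms @ 27/5 + 276.923ms (3/10)
9. 5261.538ms @ 57/10 + 276.923ms (3/10)

note 9 onset = 57/10b = 5261.538ms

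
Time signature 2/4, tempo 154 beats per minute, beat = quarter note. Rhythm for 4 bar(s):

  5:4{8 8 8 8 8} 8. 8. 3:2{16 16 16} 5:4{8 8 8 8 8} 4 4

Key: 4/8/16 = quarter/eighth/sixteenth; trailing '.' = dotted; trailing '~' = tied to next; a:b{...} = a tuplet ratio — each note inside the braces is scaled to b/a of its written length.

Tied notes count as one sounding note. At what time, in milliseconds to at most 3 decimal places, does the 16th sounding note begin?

note 16 onset = 6b = 2337.662ms

1. 0.0ms @ 0 + 155.844ms (2/5)
2. 155.844ms @ 2/5 + 155.844ms (2/5)
3. 311.688ms @ 4/5 + 155.844ms (2/5)
4. 467.532ms @ 6/5 + 155.844ms (2/5)
5. 623.377ms @ 8/5 + 155.844ms (2/5)
6. 779.221ms @ 2 + 292.208ms (3/4)
7. 1071.429ms @ 11/4 + 292.208ms (3/4)
8. 1363.636ms @ 7/2 + 64.935ms (1/6)
9. 1428.571ms @ 11/3 + 64.935ms (1/6)
10. 1493.506ms @ 23/6 + 64.935ms (1/6)
11. 1558.442ms @ 4 + 155.844ms (2/5)
12. 1714.286ms @ 22/5 + 155.844ms (2/5)
13. 1870.13ms @ 24/5 + 155.844ms (2/5)
14. 2025.974ms @ 26/5 + 155.844ms (2/5)
15. 2181.818ms @ 28/5 + 155.844ms (2/5)
16. 2337.662ms @ 6 + 389.61ms (1)
17. 2727.273ms @ 7 + 389.61ms (1)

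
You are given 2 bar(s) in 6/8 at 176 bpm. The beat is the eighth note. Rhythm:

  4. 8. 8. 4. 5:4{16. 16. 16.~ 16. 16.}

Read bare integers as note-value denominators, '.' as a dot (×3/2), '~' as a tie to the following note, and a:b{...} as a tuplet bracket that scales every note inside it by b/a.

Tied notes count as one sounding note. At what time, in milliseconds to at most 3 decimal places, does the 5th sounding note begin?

note 5 onset = 9b = 3068.182ms

1. 0.0ms @ 0 + 1022.727ms (3)
2. 1022.727ms @ 3 + 511.364ms (3/2)
3. 1534.091ms @ 9/2 + 511.364ms (3/2)
4. 2045.455ms @ 6 + 1022.727ms (3)
5. 3068.182ms @ 9 + 204.545ms (3/5)
6. 3272.727ms @ 48/5 + 204.545ms (3/5)
7. 3477.273ms @ 51/5 + 409.091ms (6/5)
8. 3886.364ms @ 57/5 + 204.545ms (3/5)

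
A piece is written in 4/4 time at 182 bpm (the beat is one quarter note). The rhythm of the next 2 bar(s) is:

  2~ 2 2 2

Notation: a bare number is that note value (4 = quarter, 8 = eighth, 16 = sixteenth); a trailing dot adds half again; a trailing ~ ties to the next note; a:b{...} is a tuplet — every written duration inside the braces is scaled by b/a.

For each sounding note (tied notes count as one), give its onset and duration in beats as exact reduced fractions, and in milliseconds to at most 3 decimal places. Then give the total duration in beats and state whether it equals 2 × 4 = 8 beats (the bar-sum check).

1) 0.0ms=0b +1318.681ms=4b
2) 1318.681ms=4b +659.341ms=2b
3) 1978.022ms=6b +659.341ms=2b
Σ=8b of 8 (182bpm 4/4) — PASS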